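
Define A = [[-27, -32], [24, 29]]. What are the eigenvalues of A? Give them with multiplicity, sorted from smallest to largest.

-3, 5

Characteristic polynomial: p(r) = r^2 - 2r - 15 = (r - 5)(r + 3).
Roots (with multiplicity): -3, 5.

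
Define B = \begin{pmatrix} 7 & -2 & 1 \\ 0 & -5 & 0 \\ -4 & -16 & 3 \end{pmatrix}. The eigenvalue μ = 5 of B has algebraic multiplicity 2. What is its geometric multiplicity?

B − 5I = [[2, -2, 1], [0, -10, 0], [-4, -16, -2]].
This matrix has rank 2, so its null space has dimension 3 − 2 = 1.

1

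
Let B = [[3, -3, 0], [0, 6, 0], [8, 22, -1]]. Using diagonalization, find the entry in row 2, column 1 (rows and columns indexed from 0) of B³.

490

Characteristic polynomial: s^3 - 8s^2 + 9s + 18 = (s - 6)(s - 3)(s + 1), so the eigenvalues are -1, 3, 6.
s=-1: eigenvector (0, 0, 1).
s=6: eigenvector (-1, 1, 2).
s=3: eigenvector (1, 0, 2).
P = [[0, -1, 1], [0, 1, 0], [1, 2, 2]], D = diag(-1, 6, 3), P⁻¹ = [[-2, -4, 1], [0, 1, 0], [1, 1, 0]].
B³ = P·diag(-1, 216, 27)·P⁻¹ = [[27, -189, 0], [0, 216, 0], [56, 490, -1]].
The requested entry is 490.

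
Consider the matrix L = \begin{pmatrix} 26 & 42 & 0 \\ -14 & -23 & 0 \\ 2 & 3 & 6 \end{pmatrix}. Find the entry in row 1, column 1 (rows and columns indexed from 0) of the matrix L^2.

Characteristic polynomial: t^3 - 9t^2 + 8t + 60 = (t - 6)(t - 5)(t + 2), so the eigenvalues are -2, 5, 6.
t=-2: eigenvector (-3, 2, 0).
t=5: eigenvector (-2, 1, 1).
t=6: eigenvector (0, 0, 1).
P = [[-3, -2, 0], [2, 1, 0], [0, 1, 1]], D = diag(-2, 5, 6), P⁻¹ = [[1, 2, 0], [-2, -3, 0], [2, 3, 1]].
L² = P·diag(4, 25, 36)·P⁻¹ = [[88, 126, 0], [-42, -59, 0], [22, 33, 36]].
The requested entry is -59.

-59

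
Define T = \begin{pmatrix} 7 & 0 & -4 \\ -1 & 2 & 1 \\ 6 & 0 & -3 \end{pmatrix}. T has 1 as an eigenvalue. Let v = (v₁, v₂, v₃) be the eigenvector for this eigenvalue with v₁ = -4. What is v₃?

-6

T − 1I = [[6, 0, -4], [-1, 1, 1], [6, 0, -4]].
Solving (T − 1I)v = 0 gives the eigenspace spanned by (-4, 2, -6).
With v₁ = -4, v = (-4, 2, -6), so v₃ = -6.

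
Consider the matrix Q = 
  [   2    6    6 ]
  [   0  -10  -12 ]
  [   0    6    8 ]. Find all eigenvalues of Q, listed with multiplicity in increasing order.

Characteristic polynomial: p(μ) = μ^3 - 12μ + 16 = (μ - 2)^2(μ + 4).
Roots (with multiplicity): -4, 2, 2.

-4, 2, 2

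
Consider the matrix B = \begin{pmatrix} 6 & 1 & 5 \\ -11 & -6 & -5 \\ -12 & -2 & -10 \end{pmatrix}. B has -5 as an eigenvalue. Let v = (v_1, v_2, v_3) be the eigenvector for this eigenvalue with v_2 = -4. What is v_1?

4

B + 5I = [[11, 1, 5], [-11, -1, -5], [-12, -2, -5]].
Solving (B + 5I)v = 0 gives the eigenspace spanned by (4, -4, -8).
With v_2 = -4, v = (4, -4, -8), so v_1 = 4.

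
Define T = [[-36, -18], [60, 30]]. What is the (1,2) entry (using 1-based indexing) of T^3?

-648

Characteristic polynomial: r^2 + 6r = r(r + 6), so the eigenvalues are -6, 0.
r=-6: eigenvector (-3, 5).
r=0: eigenvector (-1, 2).
P = [[-3, -1], [5, 2]], D = diag(-6, 0), P⁻¹ = [[-2, -1], [5, 3]].
T³ = P·diag(-216, 0)·P⁻¹ = [[-1296, -648], [2160, 1080]].
The requested entry is -648.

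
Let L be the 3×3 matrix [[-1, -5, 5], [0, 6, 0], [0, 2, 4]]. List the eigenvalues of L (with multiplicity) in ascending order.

Characteristic polynomial: p(s) = s^3 - 9s^2 + 14s + 24 = (s - 6)(s - 4)(s + 1).
Roots (with multiplicity): -1, 4, 6.

-1, 4, 6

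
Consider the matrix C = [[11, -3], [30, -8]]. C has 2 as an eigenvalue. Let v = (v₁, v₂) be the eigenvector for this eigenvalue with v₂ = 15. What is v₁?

C − 2I = [[9, -3], [30, -10]].
Solving (C − 2I)v = 0 gives the eigenspace spanned by (5, 15).
With v₂ = 15, v = (5, 15), so v₁ = 5.

5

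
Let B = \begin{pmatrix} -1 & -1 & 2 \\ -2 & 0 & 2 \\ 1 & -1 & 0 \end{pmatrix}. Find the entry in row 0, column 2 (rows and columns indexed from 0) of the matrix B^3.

8

Characteristic polynomial: r^3 + r^2 - 2r = r(r - 1)(r + 2), so the eigenvalues are -2, 0, 1.
r=1: eigenvector (1, 0, 1).
r=0: eigenvector (1, 1, 1).
r=-2: eigenvector (1, 1, 0).
P = [[1, 1, 1], [0, 1, 1], [1, 1, 0]], D = diag(1, 0, -2), P⁻¹ = [[1, -1, 0], [-1, 1, 1], [1, 0, -1]].
B³ = P·diag(1, 0, -8)·P⁻¹ = [[-7, -1, 8], [-8, 0, 8], [1, -1, 0]].
The requested entry is 8.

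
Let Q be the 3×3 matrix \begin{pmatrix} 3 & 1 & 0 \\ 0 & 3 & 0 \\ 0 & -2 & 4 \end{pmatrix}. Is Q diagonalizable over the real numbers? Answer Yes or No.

Characteristic polynomial: p(r) = r^3 - 10r^2 + 33r - 36 = (r - 4)(r - 3)^2.
r = 3 has algebraic multiplicity 2; rank(Q − 3I) = 2, so geometric multiplicity = 1.
Geometric multiplicity < algebraic multiplicity, so Q is not diagonalizable.

No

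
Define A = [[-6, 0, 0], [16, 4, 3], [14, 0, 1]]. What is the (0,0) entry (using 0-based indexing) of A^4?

Characteristic polynomial: r^3 + r^2 - 26r + 24 = (r - 4)(r - 1)(r + 6), so the eigenvalues are -6, 1, 4.
r=-6: eigenvector (1, -1, -2).
r=4: eigenvector (0, 1, 0).
r=1: eigenvector (0, -1, 1).
P = [[1, 0, 0], [-1, 1, -1], [-2, 0, 1]], D = diag(-6, 4, 1), P⁻¹ = [[1, 0, 0], [3, 1, 1], [2, 0, 1]].
A⁴ = P·diag(1296, 256, 1)·P⁻¹ = [[1296, 0, 0], [-530, 256, 255], [-2590, 0, 1]].
The requested entry is 1296.

1296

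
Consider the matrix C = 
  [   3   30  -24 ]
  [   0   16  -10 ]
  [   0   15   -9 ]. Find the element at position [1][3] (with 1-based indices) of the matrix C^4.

Characteristic polynomial: s^3 - 10s^2 + 27s - 18 = (s - 6)(s - 3)(s - 1), so the eigenvalues are 1, 3, 6.
s=3: eigenvector (1, 0, 0).
s=1: eigenvector (-6, -2, -3).
s=6: eigenvector (2, 1, 1).
P = [[1, -6, 2], [0, -2, 1], [0, -3, 1]], D = diag(3, 1, 6), P⁻¹ = [[1, 0, -2], [0, 1, -1], [0, 3, -2]].
C⁴ = P·diag(81, 1, 1296)·P⁻¹ = [[81, 7770, -5340], [0, 3886, -2590], [0, 3885, -2589]].
The requested entry is -5340.

-5340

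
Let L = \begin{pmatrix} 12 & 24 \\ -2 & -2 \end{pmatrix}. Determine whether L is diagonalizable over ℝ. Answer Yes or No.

Characteristic polynomial: p(r) = r^2 - 10r + 24 = (r - 6)(r - 4).
All 2 eigenvalues are distinct, so L is diagonalizable.

Yes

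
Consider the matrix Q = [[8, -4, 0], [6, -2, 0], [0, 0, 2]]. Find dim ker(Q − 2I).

2

Q − 2I = [[6, -4, 0], [6, -4, 0], [0, 0, 0]].
This matrix has rank 1, so its null space has dimension 3 − 1 = 2.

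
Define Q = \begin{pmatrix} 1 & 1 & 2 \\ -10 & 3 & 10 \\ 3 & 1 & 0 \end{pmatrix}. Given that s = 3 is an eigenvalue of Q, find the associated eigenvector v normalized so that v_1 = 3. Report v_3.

Q − 3I = [[-2, 1, 2], [-10, 0, 10], [3, 1, -3]].
Solving (Q − 3I)v = 0 gives the eigenspace spanned by (3, 0, 3).
With v_1 = 3, v = (3, 0, 3), so v_3 = 3.

3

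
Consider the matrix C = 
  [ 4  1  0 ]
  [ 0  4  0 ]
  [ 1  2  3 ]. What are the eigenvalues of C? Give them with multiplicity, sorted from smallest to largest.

Characteristic polynomial: p(λ) = λ^3 - 11λ^2 + 40λ - 48 = (λ - 4)^2(λ - 3).
Roots (with multiplicity): 3, 4, 4.

3, 4, 4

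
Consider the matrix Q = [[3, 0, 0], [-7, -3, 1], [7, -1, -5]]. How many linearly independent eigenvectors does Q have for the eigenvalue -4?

Q + 4I = [[7, 0, 0], [-7, 1, 1], [7, -1, -1]].
This matrix has rank 2, so its null space has dimension 3 − 2 = 1.

1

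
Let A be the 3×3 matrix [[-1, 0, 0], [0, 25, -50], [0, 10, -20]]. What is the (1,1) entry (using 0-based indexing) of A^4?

Characteristic polynomial: r^3 - 4r^2 - 5r = r(r - 5)(r + 1), so the eigenvalues are -1, 0, 5.
r=-1: eigenvector (1, 0, 0).
r=5: eigenvector (0, 5, 2).
r=0: eigenvector (0, 2, 1).
P = [[1, 0, 0], [0, 5, 2], [0, 2, 1]], D = diag(-1, 5, 0), P⁻¹ = [[1, 0, 0], [0, 1, -2], [0, -2, 5]].
A⁴ = P·diag(1, 625, 0)·P⁻¹ = [[1, 0, 0], [0, 3125, -6250], [0, 1250, -2500]].
The requested entry is 3125.

3125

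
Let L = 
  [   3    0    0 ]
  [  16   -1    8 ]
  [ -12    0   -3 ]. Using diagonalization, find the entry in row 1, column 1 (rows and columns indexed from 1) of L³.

27

Characteristic polynomial: s^3 + s^2 - 9s - 9 = (s - 3)(s + 1)(s + 3), so the eigenvalues are -3, -1, 3.
s=3: eigenvector (1, 0, -2).
s=-3: eigenvector (0, -4, 1).
s=-1: eigenvector (0, 1, 0).
P = [[1, 0, 0], [0, -4, 1], [-2, 1, 0]], D = diag(3, -3, -1), P⁻¹ = [[1, 0, 0], [2, 0, 1], [8, 1, 4]].
L³ = P·diag(27, -27, -1)·P⁻¹ = [[27, 0, 0], [208, -1, 104], [-108, 0, -27]].
The requested entry is 27.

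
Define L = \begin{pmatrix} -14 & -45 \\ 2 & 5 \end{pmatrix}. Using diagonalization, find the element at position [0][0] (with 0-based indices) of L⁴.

3946

Characteristic polynomial: s^2 + 9s + 20 = (s + 4)(s + 5), so the eigenvalues are -5, -4.
s=-4: eigenvector (-9, 2).
s=-5: eigenvector (-5, 1).
P = [[-9, -5], [2, 1]], D = diag(-4, -5), P⁻¹ = [[1, 5], [-2, -9]].
L⁴ = P·diag(256, 625)·P⁻¹ = [[3946, 16605], [-738, -3065]].
The requested entry is 3946.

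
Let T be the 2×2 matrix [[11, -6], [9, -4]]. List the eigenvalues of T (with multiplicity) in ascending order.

2, 5

Characteristic polynomial: p(μ) = μ^2 - 7μ + 10 = (μ - 5)(μ - 2).
Roots (with multiplicity): 2, 5.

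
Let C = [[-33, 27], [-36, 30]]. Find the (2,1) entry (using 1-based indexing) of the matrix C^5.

Characteristic polynomial: r^2 + 3r - 18 = (r - 3)(r + 6), so the eigenvalues are -6, 3.
r=3: eigenvector (3, 4).
r=-6: eigenvector (1, 1).
P = [[3, 1], [4, 1]], D = diag(3, -6), P⁻¹ = [[-1, 1], [4, -3]].
C⁵ = P·diag(243, -7776)·P⁻¹ = [[-31833, 24057], [-32076, 24300]].
The requested entry is -32076.

-32076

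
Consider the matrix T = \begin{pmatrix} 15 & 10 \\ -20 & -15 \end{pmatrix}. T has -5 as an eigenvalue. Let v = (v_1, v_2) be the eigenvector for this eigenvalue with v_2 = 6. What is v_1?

-3

T + 5I = [[20, 10], [-20, -10]].
Solving (T + 5I)v = 0 gives the eigenspace spanned by (-3, 6).
With v_2 = 6, v = (-3, 6), so v_1 = -3.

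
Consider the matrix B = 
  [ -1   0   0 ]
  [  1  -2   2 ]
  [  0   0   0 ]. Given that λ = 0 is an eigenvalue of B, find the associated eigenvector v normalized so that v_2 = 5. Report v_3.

B = [[-1, 0, 0], [1, -2, 2], [0, 0, 0]].
Solving (B)v = 0 gives the eigenspace spanned by (0, 5, 5).
With v_2 = 5, v = (0, 5, 5), so v_3 = 5.

5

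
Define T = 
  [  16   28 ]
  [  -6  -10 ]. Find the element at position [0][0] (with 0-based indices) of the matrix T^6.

Characteristic polynomial: μ^2 - 6μ + 8 = (μ - 4)(μ - 2), so the eigenvalues are 2, 4.
μ=4: eigenvector (7, -3).
μ=2: eigenvector (-2, 1).
P = [[7, -2], [-3, 1]], D = diag(4, 2), P⁻¹ = [[1, 2], [3, 7]].
T⁶ = P·diag(4096, 64)·P⁻¹ = [[28288, 56448], [-12096, -24128]].
The requested entry is 28288.

28288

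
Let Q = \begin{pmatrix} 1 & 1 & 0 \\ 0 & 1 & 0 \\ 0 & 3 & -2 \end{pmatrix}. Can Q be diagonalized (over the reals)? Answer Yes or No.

Characteristic polynomial: p(r) = r^3 - 3r + 2 = (r - 1)^2(r + 2).
r = 1 has algebraic multiplicity 2; rank(Q − 1I) = 2, so geometric multiplicity = 1.
Geometric multiplicity < algebraic multiplicity, so Q is not diagonalizable.

No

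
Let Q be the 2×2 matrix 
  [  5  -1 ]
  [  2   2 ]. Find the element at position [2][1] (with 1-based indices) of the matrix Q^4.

Characteristic polynomial: λ^2 - 7λ + 12 = (λ - 4)(λ - 3), so the eigenvalues are 3, 4.
λ=3: eigenvector (-1, -2).
λ=4: eigenvector (1, 1).
P = [[-1, 1], [-2, 1]], D = diag(3, 4), P⁻¹ = [[1, -1], [2, -1]].
Q⁴ = P·diag(81, 256)·P⁻¹ = [[431, -175], [350, -94]].
The requested entry is 350.

350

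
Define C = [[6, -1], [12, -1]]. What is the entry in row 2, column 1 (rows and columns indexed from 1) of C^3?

228

Characteristic polynomial: t^2 - 5t + 6 = (t - 3)(t - 2), so the eigenvalues are 2, 3.
t=3: eigenvector (1, 3).
t=2: eigenvector (1, 4).
P = [[1, 1], [3, 4]], D = diag(3, 2), P⁻¹ = [[4, -1], [-3, 1]].
C³ = P·diag(27, 8)·P⁻¹ = [[84, -19], [228, -49]].
The requested entry is 228.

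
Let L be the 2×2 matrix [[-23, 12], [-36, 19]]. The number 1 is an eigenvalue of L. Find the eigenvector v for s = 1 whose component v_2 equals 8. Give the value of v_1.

L − 1I = [[-24, 12], [-36, 18]].
Solving (L − 1I)v = 0 gives the eigenspace spanned by (4, 8).
With v_2 = 8, v = (4, 8), so v_1 = 4.

4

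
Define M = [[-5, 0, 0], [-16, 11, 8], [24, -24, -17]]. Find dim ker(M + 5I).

2

M + 5I = [[0, 0, 0], [-16, 16, 8], [24, -24, -12]].
This matrix has rank 1, so its null space has dimension 3 − 1 = 2.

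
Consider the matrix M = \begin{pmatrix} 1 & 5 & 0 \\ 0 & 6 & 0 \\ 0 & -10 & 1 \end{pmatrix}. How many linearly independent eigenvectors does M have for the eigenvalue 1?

2

M − 1I = [[0, 5, 0], [0, 5, 0], [0, -10, 0]].
This matrix has rank 1, so its null space has dimension 3 − 1 = 2.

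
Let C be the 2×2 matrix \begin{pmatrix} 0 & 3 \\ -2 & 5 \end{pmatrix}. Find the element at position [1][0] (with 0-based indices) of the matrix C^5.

-422

Characteristic polynomial: t^2 - 5t + 6 = (t - 3)(t - 2), so the eigenvalues are 2, 3.
t=3: eigenvector (1, 1).
t=2: eigenvector (-3, -2).
P = [[1, -3], [1, -2]], D = diag(3, 2), P⁻¹ = [[-2, 3], [-1, 1]].
C⁵ = P·diag(243, 32)·P⁻¹ = [[-390, 633], [-422, 665]].
The requested entry is -422.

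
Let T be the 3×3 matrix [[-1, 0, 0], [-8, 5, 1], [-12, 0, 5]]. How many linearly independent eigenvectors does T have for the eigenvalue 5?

T − 5I = [[-6, 0, 0], [-8, 0, 1], [-12, 0, 0]].
This matrix has rank 2, so its null space has dimension 3 − 2 = 1.

1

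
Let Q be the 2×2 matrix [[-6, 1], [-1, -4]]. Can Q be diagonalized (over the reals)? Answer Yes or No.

Characteristic polynomial: p(r) = r^2 + 10r + 25 = (r + 5)^2.
r = -5 has algebraic multiplicity 2; rank(Q + 5I) = 1, so geometric multiplicity = 1.
Geometric multiplicity < algebraic multiplicity, so Q is not diagonalizable.

No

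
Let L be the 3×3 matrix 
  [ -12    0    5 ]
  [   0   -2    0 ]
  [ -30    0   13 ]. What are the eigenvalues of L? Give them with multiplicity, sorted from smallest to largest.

Characteristic polynomial: p(r) = r^3 + r^2 - 8r - 12 = (r - 3)(r + 2)^2.
Roots (with multiplicity): -2, -2, 3.

-2, -2, 3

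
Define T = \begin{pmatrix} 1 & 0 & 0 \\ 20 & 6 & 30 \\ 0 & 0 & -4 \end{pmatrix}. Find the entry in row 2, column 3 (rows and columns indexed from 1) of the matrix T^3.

Characteristic polynomial: μ^3 - 3μ^2 - 22μ + 24 = (μ - 6)(μ - 1)(μ + 4), so the eigenvalues are -4, 1, 6.
μ=1: eigenvector (1, -4, 0).
μ=-4: eigenvector (0, -3, 1).
μ=6: eigenvector (0, 1, 0).
P = [[1, 0, 0], [-4, -3, 1], [0, 1, 0]], D = diag(1, -4, 6), P⁻¹ = [[1, 0, 0], [0, 0, 1], [4, 1, 3]].
T³ = P·diag(1, -64, 216)·P⁻¹ = [[1, 0, 0], [860, 216, 840], [0, 0, -64]].
The requested entry is 840.

840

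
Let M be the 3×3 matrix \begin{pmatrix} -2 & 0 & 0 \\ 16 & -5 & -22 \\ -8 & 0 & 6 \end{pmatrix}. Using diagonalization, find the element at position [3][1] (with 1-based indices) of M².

-32

Characteristic polynomial: μ^3 + μ^2 - 32μ - 60 = (μ - 6)(μ + 2)(μ + 5), so the eigenvalues are -5, -2, 6.
μ=6: eigenvector (0, -2, 1).
μ=-5: eigenvector (0, 1, 0).
μ=-2: eigenvector (1, -2, 1).
P = [[0, 0, 1], [-2, 1, -2], [1, 0, 1]], D = diag(6, -5, -2), P⁻¹ = [[-1, 0, 1], [0, 1, 2], [1, 0, 0]].
M² = P·diag(36, 25, 4)·P⁻¹ = [[4, 0, 0], [64, 25, -22], [-32, 0, 36]].
The requested entry is -32.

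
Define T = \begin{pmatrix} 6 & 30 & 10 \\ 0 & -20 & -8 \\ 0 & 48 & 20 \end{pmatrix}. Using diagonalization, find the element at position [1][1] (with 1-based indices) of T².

36

Characteristic polynomial: μ^3 - 6μ^2 - 16μ + 96 = (μ - 6)(μ - 4)(μ + 4), so the eigenvalues are -4, 4, 6.
μ=6: eigenvector (1, 0, 0).
μ=-4: eigenvector (-1, 1, -2).
μ=4: eigenvector (0, -1, 3).
P = [[1, -1, 0], [0, 1, -1], [0, -2, 3]], D = diag(6, -4, 4), P⁻¹ = [[1, 3, 1], [0, 3, 1], [0, 2, 1]].
T² = P·diag(36, 16, 16)·P⁻¹ = [[36, 60, 20], [0, 16, 0], [0, 0, 16]].
The requested entry is 36.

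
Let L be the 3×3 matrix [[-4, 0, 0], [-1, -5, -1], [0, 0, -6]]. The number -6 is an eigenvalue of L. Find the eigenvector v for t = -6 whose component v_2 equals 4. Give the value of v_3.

L + 6I = [[2, 0, 0], [-1, 1, -1], [0, 0, 0]].
Solving (L + 6I)v = 0 gives the eigenspace spanned by (0, 4, 4).
With v_2 = 4, v = (0, 4, 4), so v_3 = 4.

4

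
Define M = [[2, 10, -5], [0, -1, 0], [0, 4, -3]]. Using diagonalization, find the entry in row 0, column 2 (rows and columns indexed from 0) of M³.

-35

Characteristic polynomial: s^3 + 2s^2 - 5s - 6 = (s - 2)(s + 1)(s + 3), so the eigenvalues are -3, -1, 2.
s=-1: eigenvector (0, 1, 2).
s=-3: eigenvector (1, 0, 1).
s=2: eigenvector (-1, 0, 0).
P = [[0, 1, -1], [1, 0, 0], [2, 1, 0]], D = diag(-1, -3, 2), P⁻¹ = [[0, 1, 0], [0, -2, 1], [-1, -2, 1]].
M³ = P·diag(-1, -27, 8)·P⁻¹ = [[8, 70, -35], [0, -1, 0], [0, 52, -27]].
The requested entry is -35.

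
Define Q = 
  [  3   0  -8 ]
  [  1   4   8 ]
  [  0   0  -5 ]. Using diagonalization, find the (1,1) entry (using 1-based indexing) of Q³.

Characteristic polynomial: t^3 - 2t^2 - 23t + 60 = (t - 4)(t - 3)(t + 5), so the eigenvalues are -5, 3, 4.
t=3: eigenvector (1, -1, 0).
t=4: eigenvector (0, 1, 0).
t=-5: eigenvector (1, -1, 1).
P = [[1, 0, 1], [-1, 1, -1], [0, 0, 1]], D = diag(3, 4, -5), P⁻¹ = [[1, 0, -1], [1, 1, 0], [0, 0, 1]].
Q³ = P·diag(27, 64, -125)·P⁻¹ = [[27, 0, -152], [37, 64, 152], [0, 0, -125]].
The requested entry is 27.

27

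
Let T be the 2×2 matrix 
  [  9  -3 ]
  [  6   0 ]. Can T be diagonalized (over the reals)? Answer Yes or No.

Characteristic polynomial: p(μ) = μ^2 - 9μ + 18 = (μ - 6)(μ - 3).
All 2 eigenvalues are distinct, so T is diagonalizable.

Yes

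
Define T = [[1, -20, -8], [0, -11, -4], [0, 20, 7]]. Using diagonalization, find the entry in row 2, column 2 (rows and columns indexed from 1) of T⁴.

401

Characteristic polynomial: r^3 + 3r^2 - r - 3 = (r - 1)(r + 1)(r + 3), so the eigenvalues are -3, -1, 1.
r=-3: eigenvector (1, 1, -2).
r=1: eigenvector (1, 0, 0).
r=-1: eigenvector (0, -2, 5).
P = [[1, 1, 0], [1, 0, -2], [-2, 0, 5]], D = diag(-3, 1, -1), P⁻¹ = [[0, 5, 2], [1, -5, -2], [0, 2, 1]].
T⁴ = P·diag(81, 1, 1)·P⁻¹ = [[1, 400, 160], [0, 401, 160], [0, -800, -319]].
The requested entry is 401.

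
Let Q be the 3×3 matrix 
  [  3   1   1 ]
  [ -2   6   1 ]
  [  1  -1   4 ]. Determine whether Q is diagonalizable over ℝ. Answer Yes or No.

No

Characteristic polynomial: p(t) = t^3 - 13t^2 + 56t - 80 = (t - 5)(t - 4)^2.
t = 4 has algebraic multiplicity 2; rank(Q − 4I) = 2, so geometric multiplicity = 1.
Geometric multiplicity < algebraic multiplicity, so Q is not diagonalizable.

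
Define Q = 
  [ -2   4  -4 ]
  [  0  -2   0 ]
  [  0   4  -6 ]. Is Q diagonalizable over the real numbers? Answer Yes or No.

Characteristic polynomial: p(s) = s^3 + 10s^2 + 28s + 24 = (s + 2)^2(s + 6).
s = -2 has algebraic multiplicity 2; rank(Q + 2I) = 1, so geometric multiplicity = 2.
Every eigenvalue has geometric = algebraic multiplicity, so Q is diagonalizable.

Yes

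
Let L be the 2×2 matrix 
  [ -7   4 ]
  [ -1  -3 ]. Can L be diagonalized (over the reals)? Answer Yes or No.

Characteristic polynomial: p(μ) = μ^2 + 10μ + 25 = (μ + 5)^2.
μ = -5 has algebraic multiplicity 2; rank(L + 5I) = 1, so geometric multiplicity = 1.
Geometric multiplicity < algebraic multiplicity, so L is not diagonalizable.

No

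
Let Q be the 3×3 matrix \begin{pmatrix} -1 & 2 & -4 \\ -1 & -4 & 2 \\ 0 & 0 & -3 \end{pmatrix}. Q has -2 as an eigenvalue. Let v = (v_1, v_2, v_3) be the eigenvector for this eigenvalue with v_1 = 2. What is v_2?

-1

Q + 2I = [[1, 2, -4], [-1, -2, 2], [0, 0, -1]].
Solving (Q + 2I)v = 0 gives the eigenspace spanned by (2, -1, 0).
With v_1 = 2, v = (2, -1, 0), so v_2 = -1.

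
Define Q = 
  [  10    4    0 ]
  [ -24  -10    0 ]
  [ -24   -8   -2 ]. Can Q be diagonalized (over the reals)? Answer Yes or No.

Characteristic polynomial: p(s) = s^3 + 2s^2 - 4s - 8 = (s - 2)(s + 2)^2.
s = -2 has algebraic multiplicity 2; rank(Q + 2I) = 1, so geometric multiplicity = 2.
Every eigenvalue has geometric = algebraic multiplicity, so Q is diagonalizable.

Yes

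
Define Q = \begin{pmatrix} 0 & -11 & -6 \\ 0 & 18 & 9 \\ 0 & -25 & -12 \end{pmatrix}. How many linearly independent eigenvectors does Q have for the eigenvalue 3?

Q − 3I = [[-3, -11, -6], [0, 15, 9], [0, -25, -15]].
This matrix has rank 2, so its null space has dimension 3 − 2 = 1.

1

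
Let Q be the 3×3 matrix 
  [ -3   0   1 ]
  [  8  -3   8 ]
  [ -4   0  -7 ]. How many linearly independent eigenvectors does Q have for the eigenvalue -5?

1

Q + 5I = [[2, 0, 1], [8, 2, 8], [-4, 0, -2]].
This matrix has rank 2, so its null space has dimension 3 − 2 = 1.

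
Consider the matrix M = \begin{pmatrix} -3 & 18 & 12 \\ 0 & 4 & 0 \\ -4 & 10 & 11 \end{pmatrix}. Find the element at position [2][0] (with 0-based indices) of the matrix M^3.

-196

Characteristic polynomial: t^3 - 12t^2 + 47t - 60 = (t - 5)(t - 4)(t - 3), so the eigenvalues are 3, 4, 5.
t=3: eigenvector (2, 0, 1).
t=4: eigenvector (6, 1, 2).
t=5: eigenvector (-3, 0, -2).
P = [[2, 6, -3], [0, 1, 0], [1, 2, -2]], D = diag(3, 4, 5), P⁻¹ = [[2, -6, -3], [0, 1, 0], [1, -2, -2]].
M³ = P·diag(27, 64, 125)·P⁻¹ = [[-267, 810, 588], [0, 64, 0], [-196, 466, 419]].
The requested entry is -196.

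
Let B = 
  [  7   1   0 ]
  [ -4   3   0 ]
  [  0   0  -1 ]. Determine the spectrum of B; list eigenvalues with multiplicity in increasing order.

Characteristic polynomial: p(s) = s^3 - 9s^2 + 15s + 25 = (s - 5)^2(s + 1).
Roots (with multiplicity): -1, 5, 5.

-1, 5, 5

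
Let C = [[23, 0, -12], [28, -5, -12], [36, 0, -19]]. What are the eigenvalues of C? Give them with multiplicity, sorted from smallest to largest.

Characteristic polynomial: p(r) = r^3 + r^2 - 25r - 25 = (r - 5)(r + 1)(r + 5).
Roots (with multiplicity): -5, -1, 5.

-5, -1, 5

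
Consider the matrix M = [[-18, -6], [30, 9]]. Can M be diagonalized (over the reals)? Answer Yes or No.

Characteristic polynomial: p(λ) = λ^2 + 9λ + 18 = (λ + 3)(λ + 6).
All 2 eigenvalues are distinct, so M is diagonalizable.

Yes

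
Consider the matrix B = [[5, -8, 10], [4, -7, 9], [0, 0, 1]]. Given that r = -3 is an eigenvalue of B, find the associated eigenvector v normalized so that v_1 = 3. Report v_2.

B + 3I = [[8, -8, 10], [4, -4, 9], [0, 0, 4]].
Solving (B + 3I)v = 0 gives the eigenspace spanned by (3, 3, 0).
With v_1 = 3, v = (3, 3, 0), so v_2 = 3.

3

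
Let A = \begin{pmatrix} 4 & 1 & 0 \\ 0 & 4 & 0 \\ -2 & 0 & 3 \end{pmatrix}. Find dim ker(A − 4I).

A − 4I = [[0, 1, 0], [0, 0, 0], [-2, 0, -1]].
This matrix has rank 2, so its null space has dimension 3 − 2 = 1.

1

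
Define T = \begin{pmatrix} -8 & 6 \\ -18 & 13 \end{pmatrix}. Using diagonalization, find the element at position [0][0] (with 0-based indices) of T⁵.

-3068

Characteristic polynomial: s^2 - 5s + 4 = (s - 4)(s - 1), so the eigenvalues are 1, 4.
s=1: eigenvector (2, 3).
s=4: eigenvector (-1, -2).
P = [[2, -1], [3, -2]], D = diag(1, 4), P⁻¹ = [[2, -1], [3, -2]].
T⁵ = P·diag(1, 1024)·P⁻¹ = [[-3068, 2046], [-6138, 4093]].
The requested entry is -3068.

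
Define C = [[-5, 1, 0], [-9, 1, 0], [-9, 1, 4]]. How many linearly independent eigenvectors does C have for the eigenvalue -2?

1

C + 2I = [[-3, 1, 0], [-9, 3, 0], [-9, 1, 6]].
This matrix has rank 2, so its null space has dimension 3 − 2 = 1.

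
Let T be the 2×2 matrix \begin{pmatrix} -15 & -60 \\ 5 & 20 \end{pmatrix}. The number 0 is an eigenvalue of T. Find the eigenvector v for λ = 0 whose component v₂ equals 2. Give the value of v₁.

-8

T = [[-15, -60], [5, 20]].
Solving (T)v = 0 gives the eigenspace spanned by (-8, 2).
With v₂ = 2, v = (-8, 2), so v₁ = -8.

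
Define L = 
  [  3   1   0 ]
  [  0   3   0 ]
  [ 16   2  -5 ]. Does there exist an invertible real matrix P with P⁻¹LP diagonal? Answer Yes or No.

No

Characteristic polynomial: p(s) = s^3 - s^2 - 21s + 45 = (s - 3)^2(s + 5).
s = 3 has algebraic multiplicity 2; rank(L − 3I) = 2, so geometric multiplicity = 1.
Geometric multiplicity < algebraic multiplicity, so L is not diagonalizable.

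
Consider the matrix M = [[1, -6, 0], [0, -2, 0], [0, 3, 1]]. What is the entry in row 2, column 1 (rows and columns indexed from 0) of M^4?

-15

Characteristic polynomial: r^3 - 3r + 2 = (r - 1)^2(r + 2), so the eigenvalues are -2, 1, 1.
r=-2: eigenvector (2, 1, -1).
r=1: eigenvector (1, 0, 0).
r=1: eigenvector (0, 0, 1).
P = [[2, 1, 0], [1, 0, 0], [-1, 0, 1]], D = diag(-2, 1, 1), P⁻¹ = [[0, 1, 0], [1, -2, 0], [0, 1, 1]].
M⁴ = P·diag(16, 1, 1)·P⁻¹ = [[1, 30, 0], [0, 16, 0], [0, -15, 1]].
The requested entry is -15.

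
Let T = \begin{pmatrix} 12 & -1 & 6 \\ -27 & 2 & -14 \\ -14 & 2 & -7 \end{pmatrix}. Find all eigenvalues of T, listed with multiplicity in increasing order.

Characteristic polynomial: p(μ) = μ^3 - 7μ^2 + 11μ - 5 = (μ - 5)(μ - 1)^2.
Roots (with multiplicity): 1, 1, 5.

1, 1, 5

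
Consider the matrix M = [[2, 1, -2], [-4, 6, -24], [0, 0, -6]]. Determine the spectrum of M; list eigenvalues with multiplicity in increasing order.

-6, 4, 4

Characteristic polynomial: p(t) = t^3 - 2t^2 - 32t + 96 = (t - 4)^2(t + 6).
Roots (with multiplicity): -6, 4, 4.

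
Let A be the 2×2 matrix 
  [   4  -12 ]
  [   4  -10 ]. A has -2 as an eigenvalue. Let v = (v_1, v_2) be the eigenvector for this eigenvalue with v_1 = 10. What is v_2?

A + 2I = [[6, -12], [4, -8]].
Solving (A + 2I)v = 0 gives the eigenspace spanned by (10, 5).
With v_1 = 10, v = (10, 5), so v_2 = 5.

5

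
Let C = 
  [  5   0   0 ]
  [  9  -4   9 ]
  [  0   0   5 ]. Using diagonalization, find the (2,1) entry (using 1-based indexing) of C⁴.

Characteristic polynomial: s^3 - 6s^2 - 15s + 100 = (s - 5)^2(s + 4), so the eigenvalues are -4, 5, 5.
s=5: eigenvector (1, 1, 0).
s=5: eigenvector (-2, -1, 1).
s=-4: eigenvector (0, 1, 0).
P = [[1, -2, 0], [1, -1, 1], [0, 1, 0]], D = diag(5, 5, -4), P⁻¹ = [[1, 0, 2], [0, 0, 1], [-1, 1, -1]].
C⁴ = P·diag(625, 625, 256)·P⁻¹ = [[625, 0, 0], [369, 256, 369], [0, 0, 625]].
The requested entry is 369.

369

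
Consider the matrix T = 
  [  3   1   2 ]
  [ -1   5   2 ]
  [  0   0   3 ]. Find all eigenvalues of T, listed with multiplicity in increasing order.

Characteristic polynomial: p(r) = r^3 - 11r^2 + 40r - 48 = (r - 4)^2(r - 3).
Roots (with multiplicity): 3, 4, 4.

3, 4, 4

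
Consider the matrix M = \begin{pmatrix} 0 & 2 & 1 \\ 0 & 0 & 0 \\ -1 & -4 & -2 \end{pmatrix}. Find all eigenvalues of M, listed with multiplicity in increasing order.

Characteristic polynomial: p(s) = s^3 + 2s^2 + s = s(s + 1)^2.
Roots (with multiplicity): -1, -1, 0.

-1, -1, 0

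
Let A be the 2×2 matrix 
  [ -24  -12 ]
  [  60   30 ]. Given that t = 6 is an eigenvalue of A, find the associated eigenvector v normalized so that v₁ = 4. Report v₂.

-10

A − 6I = [[-30, -12], [60, 24]].
Solving (A − 6I)v = 0 gives the eigenspace spanned by (4, -10).
With v₁ = 4, v = (4, -10), so v₂ = -10.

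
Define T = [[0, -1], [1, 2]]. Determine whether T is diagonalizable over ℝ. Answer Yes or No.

No

Characteristic polynomial: p(μ) = μ^2 - 2μ + 1 = (μ - 1)^2.
μ = 1 has algebraic multiplicity 2; rank(T − 1I) = 1, so geometric multiplicity = 1.
Geometric multiplicity < algebraic multiplicity, so T is not diagonalizable.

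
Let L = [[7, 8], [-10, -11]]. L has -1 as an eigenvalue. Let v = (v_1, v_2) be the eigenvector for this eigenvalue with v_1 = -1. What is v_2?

L + 1I = [[8, 8], [-10, -10]].
Solving (L + 1I)v = 0 gives the eigenspace spanned by (-1, 1).
With v_1 = -1, v = (-1, 1), so v_2 = 1.

1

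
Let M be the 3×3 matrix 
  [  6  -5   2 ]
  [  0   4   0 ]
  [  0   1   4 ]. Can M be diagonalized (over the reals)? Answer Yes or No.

Characteristic polynomial: p(s) = s^3 - 14s^2 + 64s - 96 = (s - 6)(s - 4)^2.
s = 4 has algebraic multiplicity 2; rank(M − 4I) = 2, so geometric multiplicity = 1.
Geometric multiplicity < algebraic multiplicity, so M is not diagonalizable.

No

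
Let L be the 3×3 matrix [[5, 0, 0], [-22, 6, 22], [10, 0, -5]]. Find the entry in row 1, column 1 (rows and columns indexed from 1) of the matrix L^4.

Characteristic polynomial: t^3 - 6t^2 - 25t + 150 = (t - 6)(t - 5)(t + 5), so the eigenvalues are -5, 5, 6.
t=5: eigenvector (1, 0, 1).
t=-5: eigenvector (0, -2, 1).
t=6: eigenvector (0, 1, 0).
P = [[1, 0, 0], [0, -2, 1], [1, 1, 0]], D = diag(5, -5, 6), P⁻¹ = [[1, 0, 0], [-1, 0, 1], [-2, 1, 2]].
L⁴ = P·diag(625, 625, 1296)·P⁻¹ = [[625, 0, 0], [-1342, 1296, 1342], [0, 0, 625]].
The requested entry is 625.

625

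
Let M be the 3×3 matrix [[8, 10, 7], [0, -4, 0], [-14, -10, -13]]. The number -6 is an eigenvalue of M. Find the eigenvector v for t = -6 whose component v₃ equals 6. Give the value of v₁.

-3

M + 6I = [[14, 10, 7], [0, 2, 0], [-14, -10, -7]].
Solving (M + 6I)v = 0 gives the eigenspace spanned by (-3, 0, 6).
With v₃ = 6, v = (-3, 0, 6), so v₁ = -3.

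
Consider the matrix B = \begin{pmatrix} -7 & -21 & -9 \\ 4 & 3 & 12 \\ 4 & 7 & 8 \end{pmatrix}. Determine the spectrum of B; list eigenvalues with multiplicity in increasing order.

Characteristic polynomial: p(λ) = λ^3 - 4λ^2 - 17λ + 60 = (λ - 5)(λ - 3)(λ + 4).
Roots (with multiplicity): -4, 3, 5.

-4, 3, 5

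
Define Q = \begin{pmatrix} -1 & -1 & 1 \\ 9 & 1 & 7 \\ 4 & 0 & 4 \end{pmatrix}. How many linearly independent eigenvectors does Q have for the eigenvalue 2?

1

Q − 2I = [[-3, -1, 1], [9, -1, 7], [4, 0, 2]].
This matrix has rank 2, so its null space has dimension 3 − 2 = 1.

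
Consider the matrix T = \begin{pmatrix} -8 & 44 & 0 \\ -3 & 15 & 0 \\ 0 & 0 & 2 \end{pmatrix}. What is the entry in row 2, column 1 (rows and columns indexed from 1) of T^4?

Characteristic polynomial: s^3 - 9s^2 + 26s - 24 = (s - 4)(s - 3)(s - 2), so the eigenvalues are 2, 3, 4.
s=3: eigenvector (4, 1, 0).
s=4: eigenvector (11, 3, 0).
s=2: eigenvector (0, 0, 1).
P = [[4, 11, 0], [1, 3, 0], [0, 0, 1]], D = diag(3, 4, 2), P⁻¹ = [[3, -11, 0], [-1, 4, 0], [0, 0, 1]].
T⁴ = P·diag(81, 256, 16)·P⁻¹ = [[-1844, 7700, 0], [-525, 2181, 0], [0, 0, 16]].
The requested entry is -525.

-525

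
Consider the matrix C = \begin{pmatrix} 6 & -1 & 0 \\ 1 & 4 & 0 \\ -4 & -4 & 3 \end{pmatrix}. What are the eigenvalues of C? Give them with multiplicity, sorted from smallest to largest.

3, 5, 5

Characteristic polynomial: p(μ) = μ^3 - 13μ^2 + 55μ - 75 = (μ - 5)^2(μ - 3).
Roots (with multiplicity): 3, 5, 5.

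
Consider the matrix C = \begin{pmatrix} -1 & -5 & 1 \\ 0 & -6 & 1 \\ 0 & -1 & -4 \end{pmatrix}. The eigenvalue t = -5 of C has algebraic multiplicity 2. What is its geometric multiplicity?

C + 5I = [[4, -5, 1], [0, -1, 1], [0, -1, 1]].
This matrix has rank 2, so its null space has dimension 3 − 2 = 1.

1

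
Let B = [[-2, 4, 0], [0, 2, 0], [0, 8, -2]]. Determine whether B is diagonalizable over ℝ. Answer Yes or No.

Characteristic polynomial: p(t) = t^3 + 2t^2 - 4t - 8 = (t - 2)(t + 2)^2.
t = -2 has algebraic multiplicity 2; rank(B + 2I) = 1, so geometric multiplicity = 2.
Every eigenvalue has geometric = algebraic multiplicity, so B is diagonalizable.

Yes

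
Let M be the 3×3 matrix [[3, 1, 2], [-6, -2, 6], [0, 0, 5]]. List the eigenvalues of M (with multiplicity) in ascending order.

Characteristic polynomial: p(μ) = μ^3 - 6μ^2 + 5μ = μ(μ - 5)(μ - 1).
Roots (with multiplicity): 0, 1, 5.

0, 1, 5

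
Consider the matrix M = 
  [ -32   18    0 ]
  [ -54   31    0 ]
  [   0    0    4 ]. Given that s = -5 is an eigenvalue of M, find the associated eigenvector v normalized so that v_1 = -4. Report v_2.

-6

M + 5I = [[-27, 18, 0], [-54, 36, 0], [0, 0, 9]].
Solving (M + 5I)v = 0 gives the eigenspace spanned by (-4, -6, 0).
With v_1 = -4, v = (-4, -6, 0), so v_2 = -6.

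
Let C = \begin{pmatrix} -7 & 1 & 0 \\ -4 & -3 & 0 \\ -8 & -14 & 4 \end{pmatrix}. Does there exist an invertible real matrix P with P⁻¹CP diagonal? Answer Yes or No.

No

Characteristic polynomial: p(t) = t^3 + 6t^2 - 15t - 100 = (t - 4)(t + 5)^2.
t = -5 has algebraic multiplicity 2; rank(C + 5I) = 2, so geometric multiplicity = 1.
Geometric multiplicity < algebraic multiplicity, so C is not diagonalizable.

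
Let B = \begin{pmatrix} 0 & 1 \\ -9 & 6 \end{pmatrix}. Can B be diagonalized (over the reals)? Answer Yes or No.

Characteristic polynomial: p(λ) = λ^2 - 6λ + 9 = (λ - 3)^2.
λ = 3 has algebraic multiplicity 2; rank(B − 3I) = 1, so geometric multiplicity = 1.
Geometric multiplicity < algebraic multiplicity, so B is not diagonalizable.

No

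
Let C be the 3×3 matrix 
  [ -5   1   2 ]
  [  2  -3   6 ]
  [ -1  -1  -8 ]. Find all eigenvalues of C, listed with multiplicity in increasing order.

-6, -5, -5

Characteristic polynomial: p(s) = s^3 + 16s^2 + 85s + 150 = (s + 5)^2(s + 6).
Roots (with multiplicity): -6, -5, -5.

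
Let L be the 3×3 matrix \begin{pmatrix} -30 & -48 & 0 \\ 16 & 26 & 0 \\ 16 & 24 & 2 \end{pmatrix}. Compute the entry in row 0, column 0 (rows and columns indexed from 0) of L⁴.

Characteristic polynomial: r^3 + 2r^2 - 20r + 24 = (r - 2)^2(r + 6), so the eigenvalues are -6, 2, 2.
r=2: eigenvector (-3, 2, 3).
r=2: eigenvector (0, 0, 1).
r=-6: eigenvector (-2, 1, 1).
P = [[-3, 0, -2], [2, 0, 1], [3, 1, 1]], D = diag(2, 2, -6), P⁻¹ = [[1, 2, 0], [-1, -3, 1], [-2, -3, 0]].
L⁴ = P·diag(16, 16, 1296)·P⁻¹ = [[5136, 7680, 0], [-2560, -3824, 0], [-2560, -3840, 16]].
The requested entry is 5136.

5136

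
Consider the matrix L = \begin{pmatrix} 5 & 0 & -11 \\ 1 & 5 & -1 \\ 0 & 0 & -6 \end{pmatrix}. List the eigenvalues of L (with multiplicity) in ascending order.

Characteristic polynomial: p(t) = t^3 - 4t^2 - 35t + 150 = (t - 5)^2(t + 6).
Roots (with multiplicity): -6, 5, 5.

-6, 5, 5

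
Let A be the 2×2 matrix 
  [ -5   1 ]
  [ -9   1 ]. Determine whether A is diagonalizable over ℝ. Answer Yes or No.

No

Characteristic polynomial: p(λ) = λ^2 + 4λ + 4 = (λ + 2)^2.
λ = -2 has algebraic multiplicity 2; rank(A + 2I) = 1, so geometric multiplicity = 1.
Geometric multiplicity < algebraic multiplicity, so A is not diagonalizable.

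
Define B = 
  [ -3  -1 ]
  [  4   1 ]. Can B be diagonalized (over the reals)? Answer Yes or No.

No

Characteristic polynomial: p(r) = r^2 + 2r + 1 = (r + 1)^2.
r = -1 has algebraic multiplicity 2; rank(B + 1I) = 1, so geometric multiplicity = 1.
Geometric multiplicity < algebraic multiplicity, so B is not diagonalizable.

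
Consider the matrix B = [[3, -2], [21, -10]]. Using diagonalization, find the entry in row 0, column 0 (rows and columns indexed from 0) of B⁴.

Characteristic polynomial: r^2 + 7r + 12 = (r + 3)(r + 4), so the eigenvalues are -4, -3.
r=-3: eigenvector (1, 3).
r=-4: eigenvector (2, 7).
P = [[1, 2], [3, 7]], D = diag(-3, -4), P⁻¹ = [[7, -2], [-3, 1]].
B⁴ = P·diag(81, 256)·P⁻¹ = [[-969, 350], [-3675, 1306]].
The requested entry is -969.

-969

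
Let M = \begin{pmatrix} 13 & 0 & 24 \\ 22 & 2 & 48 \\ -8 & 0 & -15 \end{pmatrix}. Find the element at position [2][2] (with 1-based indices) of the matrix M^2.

4

Characteristic polynomial: r^3 - 7r + 6 = (r - 2)(r - 1)(r + 3), so the eigenvalues are -3, 1, 2.
r=-3: eigenvector (-3, -6, 2).
r=1: eigenvector (-2, -4, 1).
r=2: eigenvector (0, 1, 0).
P = [[-3, -2, 0], [-6, -4, 1], [2, 1, 0]], D = diag(-3, 1, 2), P⁻¹ = [[1, 0, 2], [-2, 0, -3], [-2, 1, 0]].
M² = P·diag(9, 1, 4)·P⁻¹ = [[-23, 0, -48], [-54, 4, -96], [16, 0, 33]].
The requested entry is 4.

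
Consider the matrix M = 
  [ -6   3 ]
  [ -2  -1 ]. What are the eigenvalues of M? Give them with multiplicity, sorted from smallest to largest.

-4, -3

Characteristic polynomial: p(λ) = λ^2 + 7λ + 12 = (λ + 3)(λ + 4).
Roots (with multiplicity): -4, -3.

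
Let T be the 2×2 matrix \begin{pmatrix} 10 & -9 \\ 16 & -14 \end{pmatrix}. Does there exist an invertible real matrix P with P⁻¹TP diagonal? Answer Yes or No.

Characteristic polynomial: p(μ) = μ^2 + 4μ + 4 = (μ + 2)^2.
μ = -2 has algebraic multiplicity 2; rank(T + 2I) = 1, so geometric multiplicity = 1.
Geometric multiplicity < algebraic multiplicity, so T is not diagonalizable.

No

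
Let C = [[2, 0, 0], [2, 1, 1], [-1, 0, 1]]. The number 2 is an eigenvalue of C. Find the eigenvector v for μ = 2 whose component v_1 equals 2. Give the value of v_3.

-2

C − 2I = [[0, 0, 0], [2, -1, 1], [-1, 0, -1]].
Solving (C − 2I)v = 0 gives the eigenspace spanned by (2, 2, -2).
With v_1 = 2, v = (2, 2, -2), so v_3 = -2.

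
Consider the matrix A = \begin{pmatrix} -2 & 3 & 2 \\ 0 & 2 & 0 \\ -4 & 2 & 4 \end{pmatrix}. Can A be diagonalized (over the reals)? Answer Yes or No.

No

Characteristic polynomial: p(λ) = λ^3 - 4λ^2 + 4λ = λ(λ - 2)^2.
λ = 2 has algebraic multiplicity 2; rank(A − 2I) = 2, so geometric multiplicity = 1.
Geometric multiplicity < algebraic multiplicity, so A is not diagonalizable.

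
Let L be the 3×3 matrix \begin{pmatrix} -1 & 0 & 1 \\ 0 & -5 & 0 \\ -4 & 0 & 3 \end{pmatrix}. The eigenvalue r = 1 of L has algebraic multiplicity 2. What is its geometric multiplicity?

L − 1I = [[-2, 0, 1], [0, -6, 0], [-4, 0, 2]].
This matrix has rank 2, so its null space has dimension 3 − 2 = 1.

1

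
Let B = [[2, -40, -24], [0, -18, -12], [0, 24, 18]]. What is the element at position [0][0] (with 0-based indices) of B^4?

16

Characteristic polynomial: μ^3 - 2μ^2 - 36μ + 72 = (μ - 6)(μ - 2)(μ + 6), so the eigenvalues are -6, 2, 6.
μ=6: eigenvector (2, 1, -2).
μ=2: eigenvector (1, 0, 0).
μ=-6: eigenvector (2, 1, -1).
P = [[2, 1, 2], [1, 0, 1], [-2, 0, -1]], D = diag(6, 2, -6), P⁻¹ = [[0, -1, -1], [1, -2, 0], [0, 2, 1]].
B⁴ = P·diag(1296, 16, 1296)·P⁻¹ = [[16, 2560, 0], [0, 1296, 0], [0, 0, 1296]].
The requested entry is 16.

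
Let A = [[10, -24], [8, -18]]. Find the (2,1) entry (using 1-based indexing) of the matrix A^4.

-2560

Characteristic polynomial: λ^2 + 8λ + 12 = (λ + 2)(λ + 6), so the eigenvalues are -6, -2.
λ=-2: eigenvector (2, 1).
λ=-6: eigenvector (-3, -2).
P = [[2, -3], [1, -2]], D = diag(-2, -6), P⁻¹ = [[2, -3], [1, -2]].
A⁴ = P·diag(16, 1296)·P⁻¹ = [[-3824, 7680], [-2560, 5136]].
The requested entry is -2560.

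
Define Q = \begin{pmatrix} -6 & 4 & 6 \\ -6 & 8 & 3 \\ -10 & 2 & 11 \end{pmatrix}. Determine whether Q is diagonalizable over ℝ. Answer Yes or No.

Characteristic polynomial: p(μ) = μ^3 - 13μ^2 + 52μ - 60 = (μ - 6)(μ - 5)(μ - 2).
All 3 eigenvalues are distinct, so Q is diagonalizable.

Yes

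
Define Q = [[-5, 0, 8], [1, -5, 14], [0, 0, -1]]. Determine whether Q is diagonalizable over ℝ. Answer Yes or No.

Characteristic polynomial: p(λ) = λ^3 + 11λ^2 + 35λ + 25 = (λ + 1)(λ + 5)^2.
λ = -5 has algebraic multiplicity 2; rank(Q + 5I) = 2, so geometric multiplicity = 1.
Geometric multiplicity < algebraic multiplicity, so Q is not diagonalizable.

No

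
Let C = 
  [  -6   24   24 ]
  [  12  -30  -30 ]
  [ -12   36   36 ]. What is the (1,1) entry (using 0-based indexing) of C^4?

3888

Characteristic polynomial: s^3 - 36s = s(s - 6)(s + 6), so the eigenvalues are -6, 0, 6.
s=-6: eigenvector (1, -2, 2).
s=6: eigenvector (2, -1, 2).
s=0: eigenvector (0, -1, 1).
P = [[1, 2, 0], [-2, -1, -1], [2, 2, 1]], D = diag(-6, 6, 0), P⁻¹ = [[1, -2, -2], [0, 1, 1], [-2, 2, 3]].
C⁴ = P·diag(1296, 1296, 0)·P⁻¹ = [[1296, 0, 0], [-2592, 3888, 3888], [2592, -2592, -2592]].
The requested entry is 3888.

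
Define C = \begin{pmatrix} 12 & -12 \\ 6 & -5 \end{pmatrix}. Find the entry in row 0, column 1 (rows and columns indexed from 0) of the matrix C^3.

Characteristic polynomial: r^2 - 7r + 12 = (r - 4)(r - 3), so the eigenvalues are 3, 4.
r=4: eigenvector (-3, -2).
r=3: eigenvector (4, 3).
P = [[-3, 4], [-2, 3]], D = diag(4, 3), P⁻¹ = [[-3, 4], [-2, 3]].
C³ = P·diag(64, 27)·P⁻¹ = [[360, -444], [222, -269]].
The requested entry is -444.

-444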